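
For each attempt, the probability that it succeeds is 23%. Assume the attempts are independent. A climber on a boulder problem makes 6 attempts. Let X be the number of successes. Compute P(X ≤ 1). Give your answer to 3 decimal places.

0.582

X ~ Binomial(6, 0.23); P(X ≤ 1) = Σ C(6,k) p^k (1−p)^(6−k) over k:
  k=0: C(6,0)·0.23^0·0.77^6 = 0.20842
  k=1: C(6,1)·0.23^1·0.77^5 = 0.37354
Total = 0.58196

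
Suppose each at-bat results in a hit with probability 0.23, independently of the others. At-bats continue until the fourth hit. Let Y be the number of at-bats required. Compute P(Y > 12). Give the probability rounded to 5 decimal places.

0.70965

Needing more than 12 at-bats ⇔ fewer than 4 successes in the first 12. With X ~ Binomial(12, 0.23), P(Y > 12) = P(X ≤ 3).
  k=0: C(12,0)·0.23^0·0.77^12 = 0.0434399
  k=1: C(12,1)·0.23^1·0.77^11 = 0.1557066
  k=2: C(12,2)·0.23^2·0.77^10 = 0.2558037
  k=3: C(12,3)·0.23^3·0.77^9 = 0.2546963
P(X ≤ 3) = 0.7096466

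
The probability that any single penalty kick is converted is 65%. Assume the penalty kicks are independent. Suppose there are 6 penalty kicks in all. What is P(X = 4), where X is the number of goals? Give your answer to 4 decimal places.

0.3280

X ~ Binomial(n=6, p=0.65).
P(X=4) = C(6,4) · p^4 · (1−p)^2
= 15 · 0.17851 · 0.1225 = 0.328005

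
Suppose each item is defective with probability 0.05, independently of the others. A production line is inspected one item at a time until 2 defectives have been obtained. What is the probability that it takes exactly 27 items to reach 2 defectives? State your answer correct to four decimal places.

0.0180

Y = trial on which the second success occurs; negative binomial, r=2, p=0.05.
P(Y=27) = C(26,1) · p^2 · (1−p)^25
= 26 · 0.0025 · 0.27739 = 0.018030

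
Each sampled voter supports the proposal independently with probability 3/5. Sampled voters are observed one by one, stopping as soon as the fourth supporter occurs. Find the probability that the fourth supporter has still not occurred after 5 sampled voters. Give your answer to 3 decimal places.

0.663

Needing more than 5 sampled voters ⇔ fewer than 4 successes in the first 5. With X ~ Binomial(5, 0.60), P(Y > 5) = P(X ≤ 3).
  k=0: C(5,0)·0.60^0·0.40^5 = 0.01024
  k=1: C(5,1)·0.60^1·0.40^4 = 0.07680
  k=2: C(5,2)·0.60^2·0.40^3 = 0.23040
  k=3: C(5,3)·0.60^3·0.40^2 = 0.34560
P(X ≤ 3) = 0.66304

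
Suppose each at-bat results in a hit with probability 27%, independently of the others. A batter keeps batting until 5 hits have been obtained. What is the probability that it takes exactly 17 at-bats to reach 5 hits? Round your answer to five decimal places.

0.05981

Y = trial on which the fifth success occurs; negative binomial, r=5, p=0.27.
P(Y=17) = C(16,4) · p^5 · (1−p)^12
= 1820 · 0.0014349 · 0.022902 = 0.0598087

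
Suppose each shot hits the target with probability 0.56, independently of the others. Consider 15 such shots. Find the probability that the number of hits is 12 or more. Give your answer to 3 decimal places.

X ~ Binomial(15, 0.56); P(X ≥ 12) = Σ C(15,k) p^k (1−p)^(15−k) over k:
  k=12: C(15,12)·0.56^12·0.44^3 = 0.03687
  k=13: C(15,13)·0.56^13·0.44^2 = 0.01083
  k=14: C(15,14)·0.56^14·0.44^1 = 0.00197
  k=15: C(15,15)·0.56^15·0.44^0 = 0.00017
Total = 0.04983

0.050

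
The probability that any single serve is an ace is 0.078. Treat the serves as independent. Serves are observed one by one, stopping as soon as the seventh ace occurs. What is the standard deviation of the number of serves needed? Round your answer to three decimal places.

32.570

Y = total serves until the seventh success; negative binomial with r=7, p=0.078.
SD(Y) = √[r(1−p)/p²] = √(1060.81525) = 32.57016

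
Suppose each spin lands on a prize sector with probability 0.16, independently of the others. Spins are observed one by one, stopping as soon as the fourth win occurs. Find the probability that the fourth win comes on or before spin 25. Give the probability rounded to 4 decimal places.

Finishing within 25 spins ⇔ at least 4 successes in the first 25. With X ~ Binomial(25, 0.16), P(Y ≤ 25) = 1 − P(X ≤ 3).
  k=0: C(25,0)·0.16^0·0.84^25 = 0.012793
  k=1: C(25,1)·0.16^1·0.84^24 = 0.060920
  k=2: C(25,2)·0.16^2·0.84^23 = 0.139247
  k=3: C(25,3)·0.16^3·0.84^22 = 0.203344
1 − 0.416305 = 0.583695

0.5837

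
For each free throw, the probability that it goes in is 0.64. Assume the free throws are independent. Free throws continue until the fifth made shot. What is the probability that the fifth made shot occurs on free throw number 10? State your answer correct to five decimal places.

0.08181

Y = trial on which the fifth success occurs; negative binomial, r=5, p=0.64.
P(Y=10) = C(9,4) · p^5 · (1−p)^5
= 126 · 0.10737 · 0.0060466 = 0.0818056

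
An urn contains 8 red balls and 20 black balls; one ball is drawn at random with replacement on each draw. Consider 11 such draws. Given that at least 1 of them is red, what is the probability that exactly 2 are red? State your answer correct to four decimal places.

0.2228

X ~ Binomial(11, 0.285714). Want P(X=2 | X≥1) = P(X=2) / P(X≥1).
P(X=2) = C(11,2)·0.285714^2·0.714286^9 = 0.217307
P(X≥1) = 1 − 0.024694 = 0.975306
Ratio = 0.217307 / 0.975306 = 0.222809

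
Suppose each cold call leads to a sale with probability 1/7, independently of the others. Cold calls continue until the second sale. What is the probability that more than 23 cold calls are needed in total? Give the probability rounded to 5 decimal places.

Needing more than 23 cold calls ⇔ fewer than 2 successes in the first 23. With X ~ Binomial(23, 0.142857), P(Y > 23) = P(X ≤ 1).
  k=0: C(23,0)·0.142857^0·0.857143^23 = 0.0288552
  k=1: C(23,1)·0.142857^1·0.857143^22 = 0.1106115
P(X ≤ 1) = 0.1394667

0.13947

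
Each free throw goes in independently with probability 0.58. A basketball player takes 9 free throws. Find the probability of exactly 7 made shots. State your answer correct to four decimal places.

X ~ Binomial(n=9, p=0.58).
P(X=7) = C(9,7) · p^7 · (1−p)^2
= 36 · 0.02208 · 0.1764 = 0.140216

0.1402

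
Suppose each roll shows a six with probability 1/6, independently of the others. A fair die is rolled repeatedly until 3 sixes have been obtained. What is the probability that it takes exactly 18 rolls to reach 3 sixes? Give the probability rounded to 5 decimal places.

Y = trial on which the third success occurs; negative binomial, r=3, p=0.166667.
P(Y=18) = C(17,2) · p^3 · (1−p)^15
= 136 · 0.0046296 · 0.064905 = 0.0408664

0.04087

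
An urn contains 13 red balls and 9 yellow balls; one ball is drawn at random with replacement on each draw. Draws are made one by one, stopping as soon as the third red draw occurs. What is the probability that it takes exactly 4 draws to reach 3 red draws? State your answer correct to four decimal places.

Y = trial on which the third success occurs; negative binomial, r=3, p=0.590909.
P(Y=4) = C(3,2) · p^3 · (1−p)^1
= 3 · 0.20633 · 0.40909 = 0.253223

0.2532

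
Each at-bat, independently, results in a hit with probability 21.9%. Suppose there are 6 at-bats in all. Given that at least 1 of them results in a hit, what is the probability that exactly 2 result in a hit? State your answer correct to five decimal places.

0.34623

X ~ Binomial(6, 0.219). Want P(X=2 | X≥1) = P(X=2) / P(X≥1).
P(X=2) = C(6,2)·0.219^2·0.781^4 = 0.2676601
P(X≥1) = 1 − 0.2269375 = 0.7730625
Ratio = 0.2676601 / 0.7730625 = 0.3462334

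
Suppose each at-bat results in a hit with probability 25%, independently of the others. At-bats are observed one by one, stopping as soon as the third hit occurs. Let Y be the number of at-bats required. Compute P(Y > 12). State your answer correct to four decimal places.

0.3907

Needing more than 12 at-bats ⇔ fewer than 3 successes in the first 12. With X ~ Binomial(12, 0.25), P(Y > 12) = P(X ≤ 2).
  k=0: C(12,0)·0.25^0·0.75^12 = 0.031676
  k=1: C(12,1)·0.25^1·0.75^11 = 0.126705
  k=2: C(12,2)·0.25^2·0.75^10 = 0.232293
P(X ≤ 2) = 0.390675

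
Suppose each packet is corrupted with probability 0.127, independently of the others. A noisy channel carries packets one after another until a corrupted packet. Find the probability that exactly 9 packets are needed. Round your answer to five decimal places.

Geometric (trials to first success), p = 0.127.
P(Y = 9) = (1−p)^8 · p = 0.33738 · 0.127 = 0.0428467

0.04285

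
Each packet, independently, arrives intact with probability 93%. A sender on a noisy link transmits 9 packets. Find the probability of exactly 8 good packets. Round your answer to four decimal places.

X ~ Binomial(n=9, p=0.93).
P(X=8) = C(9,8) · p^8 · (1−p)^1
= 9 · 0.55958 · 0.07 = 0.352537

0.3525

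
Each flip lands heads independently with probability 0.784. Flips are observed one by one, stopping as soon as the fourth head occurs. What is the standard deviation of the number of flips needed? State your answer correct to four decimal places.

Y = total flips until the fourth success; negative binomial with r=4, p=0.784.
SD(Y) = √[r(1−p)/p²] = √(1.405664) = 1.185607

1.1856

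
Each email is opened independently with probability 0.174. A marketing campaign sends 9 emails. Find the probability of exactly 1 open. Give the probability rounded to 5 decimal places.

0.33934

X ~ Binomial(n=9, p=0.174).
P(X=1) = C(9,1) · p^1 · (1−p)^8
= 9 · 0.174 · 0.21669 = 0.3393377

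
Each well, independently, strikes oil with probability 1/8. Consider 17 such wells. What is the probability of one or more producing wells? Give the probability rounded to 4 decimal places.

P(at least one) = 1 − P(none) = 1 − (1 − 0.125)^17
= 1 − 0.103309 = 0.896691

0.8967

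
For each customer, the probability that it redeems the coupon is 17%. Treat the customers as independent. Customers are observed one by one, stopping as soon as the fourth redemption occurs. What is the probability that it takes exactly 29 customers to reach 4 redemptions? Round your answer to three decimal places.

0.026

Y = trial on which the fourth success occurs; negative binomial, r=4, p=0.17.
P(Y=29) = C(28,3) · p^4 · (1−p)^25
= 3276 · 0.00083521 · 0.0094831 = 0.02595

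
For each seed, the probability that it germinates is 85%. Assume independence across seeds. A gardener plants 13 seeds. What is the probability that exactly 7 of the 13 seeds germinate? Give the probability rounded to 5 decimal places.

0.00627

X ~ Binomial(n=13, p=0.85).
P(X=7) = C(13,7) · p^7 · (1−p)^6
= 1716 · 0.32058 · 1.1391e-05 = 0.0062661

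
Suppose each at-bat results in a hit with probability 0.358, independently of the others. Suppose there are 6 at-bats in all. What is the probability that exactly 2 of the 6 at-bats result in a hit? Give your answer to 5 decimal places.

0.32659

X ~ Binomial(n=6, p=0.358).
P(X=2) = C(6,2) · p^2 · (1−p)^4
= 15 · 0.12816 · 0.16988 = 0.3265859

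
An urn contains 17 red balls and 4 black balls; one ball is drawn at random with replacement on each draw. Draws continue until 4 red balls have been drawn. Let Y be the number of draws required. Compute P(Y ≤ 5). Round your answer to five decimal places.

0.75666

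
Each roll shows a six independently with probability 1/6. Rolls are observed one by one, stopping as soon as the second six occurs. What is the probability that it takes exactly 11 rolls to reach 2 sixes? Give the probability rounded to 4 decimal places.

0.0538

Y = trial on which the second success occurs; negative binomial, r=2, p=0.166667.
P(Y=11) = C(10,1) · p^2 · (1−p)^9
= 10 · 0.027778 · 0.19381 = 0.053835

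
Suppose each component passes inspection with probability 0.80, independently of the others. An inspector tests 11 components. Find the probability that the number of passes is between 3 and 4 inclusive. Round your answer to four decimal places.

0.0019

X ~ Binomial(11, 0.80); P(3 ≤ X ≤ 4) = Σ C(11,k) p^k (1−p)^(11−k) over k:
  k=3: C(11,3)·0.80^3·0.20^8 = 0.000216
  k=4: C(11,4)·0.80^4·0.20^7 = 0.001730
Total = 0.001946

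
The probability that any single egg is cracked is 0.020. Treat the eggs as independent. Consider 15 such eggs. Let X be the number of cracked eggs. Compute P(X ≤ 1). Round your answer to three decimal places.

0.965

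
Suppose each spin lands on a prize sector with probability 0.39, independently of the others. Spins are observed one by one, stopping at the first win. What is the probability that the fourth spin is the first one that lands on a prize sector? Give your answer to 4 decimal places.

0.0885

Geometric (trials to first success), p = 0.39.
P(Y = 4) = (1−p)^3 · p = 0.22698 · 0.39 = 0.088523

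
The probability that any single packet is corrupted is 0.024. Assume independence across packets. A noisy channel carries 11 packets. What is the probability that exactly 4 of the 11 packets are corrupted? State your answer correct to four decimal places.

0.0001

X ~ Binomial(n=11, p=0.024).
P(X=4) = C(11,4) · p^4 · (1−p)^7
= 330 · 3.3178e-07 · 0.84362 = 0.000092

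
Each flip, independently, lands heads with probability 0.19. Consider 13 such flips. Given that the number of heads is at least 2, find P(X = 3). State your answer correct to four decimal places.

0.3230

X ~ Binomial(13, 0.19). Want P(X=3 | X≥2) = P(X=3) / P(X≥2).
P(X=3) = C(13,3)·0.19^3·0.81^10 = 0.238494
P(X≥2) = 1 − 0.064611 − 0.197023 = 0.738366
Ratio = 0.238494 / 0.738366 = 0.323002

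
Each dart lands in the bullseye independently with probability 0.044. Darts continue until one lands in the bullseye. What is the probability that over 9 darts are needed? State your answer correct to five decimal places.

Y = number of darts to the first success; geometric, p = 0.044.
P(Y > 9) = P(first 9 all fail) = (1−p)^9 = 0.6669926

0.66699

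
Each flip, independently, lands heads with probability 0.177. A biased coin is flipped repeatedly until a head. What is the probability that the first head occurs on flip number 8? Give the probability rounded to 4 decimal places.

Geometric (trials to first success), p = 0.177.
P(Y = 8) = (1−p)^7 · p = 0.25574 · 0.177 = 0.045266

0.0453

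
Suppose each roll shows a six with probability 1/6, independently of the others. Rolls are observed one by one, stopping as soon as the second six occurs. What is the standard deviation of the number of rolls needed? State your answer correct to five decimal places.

7.74597

Y = total rolls until the second success; negative binomial with r=2, p=0.166667.
SD(Y) = √[r(1−p)/p²] = √(60.0000000) = 7.7459667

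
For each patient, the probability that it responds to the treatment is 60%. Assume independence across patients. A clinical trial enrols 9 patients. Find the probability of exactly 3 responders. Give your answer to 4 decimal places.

X ~ Binomial(n=9, p=0.60).
P(X=3) = C(9,3) · p^3 · (1−p)^6
= 84 · 0.216 · 0.004096 = 0.074318

0.0743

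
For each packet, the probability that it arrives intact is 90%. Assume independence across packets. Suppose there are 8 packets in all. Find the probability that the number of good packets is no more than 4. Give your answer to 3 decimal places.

X ~ Binomial(8, 0.90); P(X ≤ 4) = Σ C(8,k) p^k (1−p)^(8−k) over k:
  k=0: C(8,0)·0.90^0·0.10^8 = 0.00000
  k=1: C(8,1)·0.90^1·0.10^7 = 0.00000
  k=2: C(8,2)·0.90^2·0.10^6 = 0.00002
  k=3: C(8,3)·0.90^3·0.10^5 = 0.00041
  k=4: C(8,4)·0.90^4·0.10^4 = 0.00459
Total = 0.00502

0.005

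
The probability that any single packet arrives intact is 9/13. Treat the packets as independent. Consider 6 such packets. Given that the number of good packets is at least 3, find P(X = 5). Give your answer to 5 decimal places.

0.31801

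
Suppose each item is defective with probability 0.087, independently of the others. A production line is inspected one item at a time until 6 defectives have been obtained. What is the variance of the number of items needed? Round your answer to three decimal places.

723.742

Y = total items until the sixth success; negative binomial with r=6, p=0.087.
Var(Y) = r(1−p)/p² = 6·0.913 / 0.087² = 723.74158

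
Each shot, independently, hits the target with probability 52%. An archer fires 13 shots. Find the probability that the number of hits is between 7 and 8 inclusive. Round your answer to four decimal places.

X ~ Binomial(13, 0.52); P(7 ≤ X ≤ 8) = Σ C(13,k) p^k (1−p)^(13−k) over k:
  k=7: C(13,7)·0.52^7·0.48^6 = 0.215769
  k=8: C(13,8)·0.52^8·0.48^5 = 0.175312
Total = 0.391080

0.3911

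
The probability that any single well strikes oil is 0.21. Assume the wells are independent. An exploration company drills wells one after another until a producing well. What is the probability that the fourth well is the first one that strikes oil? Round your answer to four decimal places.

Geometric (trials to first success), p = 0.21.
P(Y = 4) = (1−p)^3 · p = 0.49304 · 0.21 = 0.103538

0.1035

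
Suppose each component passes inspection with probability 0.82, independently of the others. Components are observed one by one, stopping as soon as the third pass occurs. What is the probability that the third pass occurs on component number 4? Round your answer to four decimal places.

Y = trial on which the third success occurs; negative binomial, r=3, p=0.82.
P(Y=4) = C(3,2) · p^3 · (1−p)^1
= 3 · 0.55137 · 0.18 = 0.297739

0.2977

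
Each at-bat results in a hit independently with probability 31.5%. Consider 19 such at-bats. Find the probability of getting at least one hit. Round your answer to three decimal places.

0.999

P(at least one) = 1 − P(none) = 1 − (1 − 0.315)^19
= 1 − 0.00076 = 0.99924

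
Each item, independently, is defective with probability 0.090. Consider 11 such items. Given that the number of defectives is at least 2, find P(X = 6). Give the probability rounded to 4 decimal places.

X ~ Binomial(11, 0.09). Want P(X=6 | X≥2) = P(X=6) / P(X≥2).
P(X=6) = C(11,6)·0.09^6·0.91^5 = 0.000153
P(X≥2) = 1 − 0.354369 − 0.385522 = 0.260109
Ratio = 0.000153 / 0.260109 = 0.000589

0.0006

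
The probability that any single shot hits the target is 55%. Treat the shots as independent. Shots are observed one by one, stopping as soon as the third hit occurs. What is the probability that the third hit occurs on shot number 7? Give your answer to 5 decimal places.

Y = trial on which the third success occurs; negative binomial, r=3, p=0.55.
P(Y=7) = C(6,2) · p^3 · (1−p)^4
= 15 · 0.16637 · 0.041006 = 0.1023362

0.10234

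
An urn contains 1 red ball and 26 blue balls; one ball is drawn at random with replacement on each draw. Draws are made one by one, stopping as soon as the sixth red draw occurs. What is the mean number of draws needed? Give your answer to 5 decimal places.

162.00000

Y = total draws until the sixth success; negative binomial with r=6, p=0.037037.
E[Y] = r / p = 6 / 0.037037 = 162.0000000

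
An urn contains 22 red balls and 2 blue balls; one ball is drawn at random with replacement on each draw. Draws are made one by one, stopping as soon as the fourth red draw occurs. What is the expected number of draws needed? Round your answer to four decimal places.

Y = total draws until the fourth success; negative binomial with r=4, p=0.916667.
E[Y] = r / p = 4 / 0.916667 = 4.363636

4.3636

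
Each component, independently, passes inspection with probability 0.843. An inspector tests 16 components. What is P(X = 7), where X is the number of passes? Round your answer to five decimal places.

0.00020

X ~ Binomial(n=16, p=0.843).
P(X=7) = C(16,7) · p^7 · (1−p)^9
= 11440 · 0.30255 · 5.7956e-08 = 0.0002006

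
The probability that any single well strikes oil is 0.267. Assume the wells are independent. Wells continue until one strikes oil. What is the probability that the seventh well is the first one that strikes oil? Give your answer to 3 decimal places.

Geometric (trials to first success), p = 0.267.
P(Y = 7) = (1−p)^6 · p = 0.1551 · 0.267 = 0.04141

0.041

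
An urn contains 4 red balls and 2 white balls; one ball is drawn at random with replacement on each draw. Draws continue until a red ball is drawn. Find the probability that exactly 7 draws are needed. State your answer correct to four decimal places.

Geometric (trials to first success), p = 0.666667.
P(Y = 7) = (1−p)^6 · p = 0.0013717 · 0.666667 = 0.000914

0.0009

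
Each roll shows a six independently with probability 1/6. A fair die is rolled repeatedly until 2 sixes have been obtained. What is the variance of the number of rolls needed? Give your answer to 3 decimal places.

Y = total rolls until the second success; negative binomial with r=2, p=0.166667.
Var(Y) = r(1−p)/p² = 2·0.833333 / 0.166667² = 60.00000

60.000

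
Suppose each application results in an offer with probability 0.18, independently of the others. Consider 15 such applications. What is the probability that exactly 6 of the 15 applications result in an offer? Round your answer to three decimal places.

X ~ Binomial(n=15, p=0.18).
P(X=6) = C(15,6) · p^6 · (1−p)^9
= 5005 · 3.4012e-05 · 0.16762 = 0.02853

0.029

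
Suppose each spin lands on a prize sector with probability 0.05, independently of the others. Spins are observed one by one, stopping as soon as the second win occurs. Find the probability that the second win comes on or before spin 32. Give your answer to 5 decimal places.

Finishing within 32 spins ⇔ at least 2 successes in the first 32. With X ~ Binomial(32, 0.05), P(Y ≤ 32) = 1 − P(X ≤ 1).
  k=0: C(32,0)·0.05^0·0.95^32 = 0.1937115
  k=1: C(32,1)·0.05^1·0.95^31 = 0.3262509
1 − 0.5199624 = 0.4800376

0.48004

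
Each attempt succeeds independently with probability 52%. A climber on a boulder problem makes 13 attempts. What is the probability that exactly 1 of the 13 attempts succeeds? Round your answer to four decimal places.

0.0010

X ~ Binomial(n=13, p=0.52).
P(X=1) = C(13,1) · p^1 · (1−p)^12
= 13 · 0.52 · 0.00014959 = 0.001011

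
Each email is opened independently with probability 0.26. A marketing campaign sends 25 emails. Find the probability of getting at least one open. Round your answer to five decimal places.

0.99946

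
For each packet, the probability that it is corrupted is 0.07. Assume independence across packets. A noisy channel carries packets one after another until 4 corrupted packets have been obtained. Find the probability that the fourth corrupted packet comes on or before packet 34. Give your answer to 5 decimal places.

0.21223

Finishing within 34 packets ⇔ at least 4 successes in the first 34. With X ~ Binomial(34, 0.07), P(Y ≤ 34) = 1 − P(X ≤ 3).
  k=0: C(34,0)·0.07^0·0.93^34 = 0.0848048
  k=1: C(34,1)·0.07^1·0.93^33 = 0.2170272
  k=2: C(34,2)·0.07^2·0.93^32 = 0.2695338
  k=3: C(34,3)·0.07^3·0.93^31 = 0.2163999
1 − 0.7877658 = 0.2122342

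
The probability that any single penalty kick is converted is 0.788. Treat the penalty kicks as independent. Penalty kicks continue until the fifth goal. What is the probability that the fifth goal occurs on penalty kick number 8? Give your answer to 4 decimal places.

0.1013

Y = trial on which the fifth success occurs; negative binomial, r=5, p=0.788.
P(Y=8) = C(7,4) · p^5 · (1−p)^3
= 35 · 0.30383 · 0.0095281 = 0.101323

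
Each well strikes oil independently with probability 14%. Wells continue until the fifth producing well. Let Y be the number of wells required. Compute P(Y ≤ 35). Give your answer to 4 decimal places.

0.5540

Finishing within 35 wells ⇔ at least 5 successes in the first 35. With X ~ Binomial(35, 0.14), P(Y ≤ 35) = 1 − P(X ≤ 4).
  k=0: C(35,0)·0.14^0·0.86^35 = 0.005099
  k=1: C(35,1)·0.14^1·0.86^34 = 0.029050
  k=2: C(35,2)·0.14^2·0.86^33 = 0.080394
  k=3: C(35,3)·0.14^3·0.86^32 = 0.143961
  k=4: C(35,4)·0.14^4·0.86^31 = 0.187484
1 − 0.445987 = 0.554013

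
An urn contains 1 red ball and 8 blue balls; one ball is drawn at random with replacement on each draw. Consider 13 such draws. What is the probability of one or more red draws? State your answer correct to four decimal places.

P(at least one) = 1 − P(none) = 1 − (1 − 0.111111)^13
= 1 − 0.216280 = 0.783720

0.7837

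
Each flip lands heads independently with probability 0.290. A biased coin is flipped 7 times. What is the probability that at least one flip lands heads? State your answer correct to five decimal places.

0.90905

P(at least one) = 1 − P(none) = 1 − (1 − 0.29)^7
= 1 − 0.0909512 = 0.9090488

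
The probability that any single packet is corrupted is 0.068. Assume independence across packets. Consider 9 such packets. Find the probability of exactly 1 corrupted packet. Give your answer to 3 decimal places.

0.348

X ~ Binomial(n=9, p=0.068).
P(X=1) = C(9,1) · p^1 · (1−p)^8
= 9 · 0.068 · 0.56928 = 0.34840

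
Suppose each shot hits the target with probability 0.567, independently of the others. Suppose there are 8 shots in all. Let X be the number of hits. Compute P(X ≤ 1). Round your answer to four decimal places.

X ~ Binomial(8, 0.567); P(X ≤ 1) = Σ C(8,k) p^k (1−p)^(8−k) over k:
  k=0: C(8,0)·0.567^0·0.433^8 = 0.001236
  k=1: C(8,1)·0.567^1·0.433^7 = 0.012945
Total = 0.014180

0.0142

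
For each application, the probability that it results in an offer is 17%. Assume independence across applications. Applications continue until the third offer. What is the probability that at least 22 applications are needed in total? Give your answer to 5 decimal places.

Needing more than 21 applications ⇔ fewer than 3 successes in the first 21. With X ~ Binomial(21, 0.17), P(Y > 21) = P(X ≤ 2).
  k=0: C(21,0)·0.17^0·0.83^21 = 0.0199820
  k=1: C(21,1)·0.17^1·0.83^20 = 0.0859469
  k=2: C(21,2)·0.17^2·0.83^19 = 0.1760358
P(X ≤ 2) = 0.2819647

0.28196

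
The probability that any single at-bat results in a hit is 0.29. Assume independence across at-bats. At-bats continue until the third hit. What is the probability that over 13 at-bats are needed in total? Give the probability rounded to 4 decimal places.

Needing more than 13 at-bats ⇔ fewer than 3 successes in the first 13. With X ~ Binomial(13, 0.29), P(Y > 13) = P(X ≤ 2).
  k=0: C(13,0)·0.29^0·0.71^13 = 0.011651
  k=1: C(13,1)·0.29^1·0.71^12 = 0.061865
  k=2: C(13,2)·0.29^2·0.71^11 = 0.151612
P(X ≤ 2) = 0.225127

0.2251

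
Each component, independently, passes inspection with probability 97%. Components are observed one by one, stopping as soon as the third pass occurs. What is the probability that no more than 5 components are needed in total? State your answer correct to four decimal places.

0.9997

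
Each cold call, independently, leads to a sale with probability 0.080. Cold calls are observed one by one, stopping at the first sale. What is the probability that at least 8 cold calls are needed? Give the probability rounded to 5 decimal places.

0.55785

Y = number of cold calls to the first success; geometric, p = 0.08.
P(Y > 7) = P(first 7 all fail) = (1−p)^7 = 0.5578466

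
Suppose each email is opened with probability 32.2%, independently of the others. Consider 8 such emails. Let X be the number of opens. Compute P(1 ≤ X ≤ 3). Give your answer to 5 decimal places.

X ~ Binomial(8, 0.322); P(1 ≤ X ≤ 3) = Σ C(8,k) p^k (1−p)^(8−k) over k:
  k=1: C(8,1)·0.322^1·0.678^7 = 0.1696499
  k=2: C(8,2)·0.322^2·0.678^6 = 0.2819992
  k=3: C(8,3)·0.322^3·0.678^5 = 0.2678577
Total = 0.7195069

0.71951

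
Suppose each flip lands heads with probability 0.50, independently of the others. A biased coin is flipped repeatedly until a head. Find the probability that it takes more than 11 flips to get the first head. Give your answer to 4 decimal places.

Y = number of flips to the first success; geometric, p = 0.50.
P(Y > 11) = P(first 11 all fail) = (1−p)^11 = 0.000488

0.0005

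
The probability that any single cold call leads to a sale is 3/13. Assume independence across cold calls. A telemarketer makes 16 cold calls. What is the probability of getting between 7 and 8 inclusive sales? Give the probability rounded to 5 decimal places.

0.05029

X ~ Binomial(16, 0.230769); P(7 ≤ X ≤ 8) = Σ C(16,k) p^k (1−p)^(16−k) over k:
  k=7: C(16,7)·0.230769^7·0.769231^9 = 0.0375994
  k=8: C(16,8)·0.230769^8·0.769231^8 = 0.0126898
Total = 0.0502892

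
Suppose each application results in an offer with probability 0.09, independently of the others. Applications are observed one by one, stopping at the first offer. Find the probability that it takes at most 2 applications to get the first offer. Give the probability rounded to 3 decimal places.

Y = number of applications to the first success; geometric, p = 0.09.
P(Y ≤ 2) = 1 − (1−p)^2 = 1 − 0.82810 = 0.17190

0.172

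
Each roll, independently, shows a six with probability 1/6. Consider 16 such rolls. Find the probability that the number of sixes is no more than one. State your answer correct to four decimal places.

X ~ Binomial(16, 0.166667); P(X ≤ 1) = Σ C(16,k) p^k (1−p)^(16−k) over k:
  k=0: C(16,0)·0.166667^0·0.833333^16 = 0.054088
  k=1: C(16,1)·0.166667^1·0.833333^15 = 0.173081
Total = 0.227169

0.2272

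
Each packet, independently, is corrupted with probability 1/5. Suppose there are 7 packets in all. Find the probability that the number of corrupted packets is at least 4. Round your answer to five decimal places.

X ~ Binomial(7, 0.20); P(X ≥ 4) = Σ C(7,k) p^k (1−p)^(7−k) over k:
  k=4: C(7,4)·0.20^4·0.80^3 = 0.0286720
  k=5: C(7,5)·0.20^5·0.80^2 = 0.0043008
  k=6: C(7,6)·0.20^6·0.80^1 = 0.0003584
  k=7: C(7,7)·0.20^7·0.80^0 = 0.0000128
Total = 0.0333440

0.03334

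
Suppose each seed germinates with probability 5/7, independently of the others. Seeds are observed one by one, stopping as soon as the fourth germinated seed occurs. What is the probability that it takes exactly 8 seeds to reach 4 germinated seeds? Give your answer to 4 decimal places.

0.0607

Y = trial on which the fourth success occurs; negative binomial, r=4, p=0.714286.
P(Y=8) = C(7,3) · p^4 · (1−p)^4
= 35 · 0.26031 · 0.0066639 = 0.060713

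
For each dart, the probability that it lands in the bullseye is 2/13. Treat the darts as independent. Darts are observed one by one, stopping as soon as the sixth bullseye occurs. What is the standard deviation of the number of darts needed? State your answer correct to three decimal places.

14.646

Y = total darts until the sixth success; negative binomial with r=6, p=0.153846.
SD(Y) = √[r(1−p)/p²] = √(214.50000) = 14.64582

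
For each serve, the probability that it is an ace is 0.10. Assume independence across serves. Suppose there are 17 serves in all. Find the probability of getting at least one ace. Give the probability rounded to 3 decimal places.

0.833

P(at least one) = 1 − P(none) = 1 − (1 − 0.10)^17
= 1 − 0.16677 = 0.83323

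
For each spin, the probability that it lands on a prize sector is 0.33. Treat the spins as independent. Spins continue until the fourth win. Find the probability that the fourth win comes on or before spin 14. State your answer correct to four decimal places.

Finishing within 14 spins ⇔ at least 4 successes in the first 14. With X ~ Binomial(14, 0.33), P(Y ≤ 14) = 1 − P(X ≤ 3).
  k=0: C(14,0)·0.33^0·0.67^14 = 0.003673
  k=1: C(14,1)·0.33^1·0.67^13 = 0.025329
  k=2: C(14,2)·0.33^2·0.67^12 = 0.081090
  k=3: C(14,3)·0.33^3·0.67^11 = 0.159759
1 − 0.269851 = 0.730149

0.7301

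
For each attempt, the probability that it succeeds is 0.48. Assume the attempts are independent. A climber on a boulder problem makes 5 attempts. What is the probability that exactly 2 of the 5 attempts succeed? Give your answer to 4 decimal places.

0.3240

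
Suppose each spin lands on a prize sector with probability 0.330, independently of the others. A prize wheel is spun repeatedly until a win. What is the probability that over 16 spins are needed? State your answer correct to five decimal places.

0.00165

Y = number of spins to the first success; geometric, p = 0.33.
P(Y > 16) = P(first 16 all fail) = (1−p)^16 = 0.0016489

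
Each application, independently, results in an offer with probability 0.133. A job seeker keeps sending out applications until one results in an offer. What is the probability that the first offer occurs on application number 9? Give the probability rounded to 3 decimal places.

Geometric (trials to first success), p = 0.133.
P(Y = 9) = (1−p)^8 · p = 0.31927 · 0.133 = 0.04246

0.042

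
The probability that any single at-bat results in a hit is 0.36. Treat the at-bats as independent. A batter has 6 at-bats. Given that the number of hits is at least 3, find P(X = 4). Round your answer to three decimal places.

X ~ Binomial(6, 0.36). Want P(X=4 | X≥3) = P(X=4) / P(X≥3).
P(X=4) = C(6,4)·0.36^4·0.64^2 = 0.10320
P(X≥3) = 1 − 0.06872 − 0.23193 − 0.32615 = 0.37320
Ratio = 0.10320 / 0.37320 = 0.27651

0.277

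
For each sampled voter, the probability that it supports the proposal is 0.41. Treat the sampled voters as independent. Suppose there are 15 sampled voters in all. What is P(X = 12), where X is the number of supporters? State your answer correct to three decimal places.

0.002

X ~ Binomial(n=15, p=0.41).
P(X=12) = C(15,12) · p^12 · (1−p)^3
= 455 · 2.2563e-05 · 0.20538 = 0.00211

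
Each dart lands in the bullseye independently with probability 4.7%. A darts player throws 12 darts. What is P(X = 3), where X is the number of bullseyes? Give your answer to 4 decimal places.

0.0148

X ~ Binomial(n=12, p=0.047).
P(X=3) = C(12,3) · p^3 · (1−p)^9
= 220 · 0.00010382 · 0.64839 = 0.014810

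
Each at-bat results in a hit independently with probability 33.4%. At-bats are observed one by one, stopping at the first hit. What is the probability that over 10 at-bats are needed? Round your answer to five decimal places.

Y = number of at-bats to the first success; geometric, p = 0.334.
P(Y > 10) = P(first 10 all fail) = (1−p)^10 = 0.0171689

0.01717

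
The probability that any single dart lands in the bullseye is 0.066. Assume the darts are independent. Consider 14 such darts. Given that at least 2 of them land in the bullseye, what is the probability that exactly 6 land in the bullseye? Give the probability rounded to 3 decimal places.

0.001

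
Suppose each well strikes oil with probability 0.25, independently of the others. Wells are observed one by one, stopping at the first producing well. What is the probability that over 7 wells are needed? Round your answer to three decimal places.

0.133

Y = number of wells to the first success; geometric, p = 0.25.
P(Y > 7) = P(first 7 all fail) = (1−p)^7 = 0.13348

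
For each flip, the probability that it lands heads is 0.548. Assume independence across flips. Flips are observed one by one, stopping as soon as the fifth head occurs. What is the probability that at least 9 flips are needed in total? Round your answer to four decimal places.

0.5277

Needing more than 8 flips ⇔ fewer than 5 successes in the first 8. With X ~ Binomial(8, 0.548), P(Y > 8) = P(X ≤ 4).
  k=0: C(8,0)·0.548^0·0.452^8 = 0.001742
  k=1: C(8,1)·0.548^1·0.452^7 = 0.016898
  k=2: C(8,2)·0.548^2·0.452^6 = 0.071705
  k=3: C(8,3)·0.548^3·0.452^5 = 0.173869
  k=4: C(8,4)·0.548^4·0.452^4 = 0.263496
P(X ≤ 4) = 0.527710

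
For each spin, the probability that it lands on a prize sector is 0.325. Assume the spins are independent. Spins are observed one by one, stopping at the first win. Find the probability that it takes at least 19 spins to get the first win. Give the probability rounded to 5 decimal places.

Y = number of spins to the first success; geometric, p = 0.325.
P(Y > 18) = P(first 18 all fail) = (1−p)^18 = 0.0008462

0.00085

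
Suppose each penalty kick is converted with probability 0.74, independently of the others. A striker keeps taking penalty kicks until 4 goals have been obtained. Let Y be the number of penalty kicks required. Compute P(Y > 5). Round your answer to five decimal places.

Needing more than 5 penalty kicks ⇔ fewer than 4 successes in the first 5. With X ~ Binomial(5, 0.74), P(Y > 5) = P(X ≤ 3).
  k=0: C(5,0)·0.74^0·0.26^5 = 0.0011881
  k=1: C(5,1)·0.74^1·0.26^4 = 0.0169081
  k=2: C(5,2)·0.74^2·0.26^3 = 0.0962462
  k=3: C(5,3)·0.74^3·0.26^2 = 0.2739314
P(X ≤ 3) = 0.3882738

0.38827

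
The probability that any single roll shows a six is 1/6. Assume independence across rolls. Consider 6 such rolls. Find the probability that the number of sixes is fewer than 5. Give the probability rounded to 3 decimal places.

X ~ Binomial(6, 0.166667); P(X ≤ 4) = Σ C(6,k) p^k (1−p)^(6−k) over k:
  k=0: C(6,0)·0.166667^0·0.833333^6 = 0.33490
  k=1: C(6,1)·0.166667^1·0.833333^5 = 0.40188
  k=2: C(6,2)·0.166667^2·0.833333^4 = 0.20094
  k=3: C(6,3)·0.166667^3·0.833333^3 = 0.05358
  k=4: C(6,4)·0.166667^4·0.833333^2 = 0.00804
Total = 0.99934

0.999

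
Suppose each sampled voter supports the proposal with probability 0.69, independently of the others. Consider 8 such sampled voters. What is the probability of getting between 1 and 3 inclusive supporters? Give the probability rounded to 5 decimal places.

0.06602

X ~ Binomial(8, 0.69); P(1 ≤ X ≤ 3) = Σ C(8,k) p^k (1−p)^(8−k) over k:
  k=1: C(8,1)·0.69^1·0.31^7 = 0.0015187
  k=2: C(8,2)·0.69^2·0.31^6 = 0.0118311
  k=3: C(8,3)·0.69^3·0.31^5 = 0.0526676
Total = 0.0660175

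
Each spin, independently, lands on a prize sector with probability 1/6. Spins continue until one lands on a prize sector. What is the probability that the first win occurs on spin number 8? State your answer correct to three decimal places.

0.047

Geometric (trials to first success), p = 0.166667.
P(Y = 8) = (1−p)^7 · p = 0.27908 · 0.166667 = 0.04651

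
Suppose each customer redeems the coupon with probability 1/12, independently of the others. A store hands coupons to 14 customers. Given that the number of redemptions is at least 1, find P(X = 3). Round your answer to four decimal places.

0.1149

X ~ Binomial(14, 0.083333). Want P(X=3 | X≥1) = P(X=3) / P(X≥1).
P(X=3) = C(14,3)·0.083333^3·0.916667^11 = 0.080888
P(X≥1) = 1 − 0.295774 = 0.704226
Ratio = 0.080888 / 0.704226 = 0.114861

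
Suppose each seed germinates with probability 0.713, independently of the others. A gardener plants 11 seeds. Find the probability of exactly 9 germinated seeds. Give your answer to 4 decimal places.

0.2157

X ~ Binomial(n=11, p=0.713).
P(X=9) = C(11,9) · p^9 · (1−p)^2
= 55 · 0.047622 · 0.082369 = 0.215741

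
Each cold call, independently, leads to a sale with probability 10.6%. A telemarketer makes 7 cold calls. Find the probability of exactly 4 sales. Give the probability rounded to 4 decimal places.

0.0032

X ~ Binomial(n=7, p=0.106).
P(X=4) = C(7,4) · p^4 · (1−p)^3
= 35 · 0.00012625 · 0.71452 = 0.003157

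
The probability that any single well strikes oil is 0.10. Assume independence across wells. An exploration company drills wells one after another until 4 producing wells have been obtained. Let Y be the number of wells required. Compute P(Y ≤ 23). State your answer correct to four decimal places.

0.1927

Finishing within 23 wells ⇔ at least 4 successes in the first 23. With X ~ Binomial(23, 0.10), P(Y ≤ 23) = 1 − P(X ≤ 3).
  k=0: C(23,0)·0.10^0·0.90^23 = 0.088629
  k=1: C(23,1)·0.10^1·0.90^22 = 0.226497
  k=2: C(23,2)·0.10^2·0.90^21 = 0.276830
  k=3: C(23,3)·0.10^3·0.90^20 = 0.215312
1 − 0.807269 = 0.192731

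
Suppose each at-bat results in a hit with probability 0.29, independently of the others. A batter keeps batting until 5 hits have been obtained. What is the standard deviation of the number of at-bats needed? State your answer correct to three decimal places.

Y = total at-bats until the fifth success; negative binomial with r=5, p=0.29.
SD(Y) = √[r(1−p)/p²] = √(42.21165) = 6.49705

6.497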